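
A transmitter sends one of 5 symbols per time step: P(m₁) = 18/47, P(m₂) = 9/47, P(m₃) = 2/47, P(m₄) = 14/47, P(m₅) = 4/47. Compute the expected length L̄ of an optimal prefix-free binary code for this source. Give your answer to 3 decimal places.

2.064 bits/symbol

Repeatedly combine the two least-probable nodes; the expected code length is the sum of the merged weights.
merge 2/47 + 4/47 → 6/47
merge 6/47 + 9/47 → 15/47
merge 14/47 + 15/47 → 29/47
merge 18/47 + 29/47 → 1
L = 6/47 + 15/47 + 29/47 + 1 = 97/47 ≈ 2.064 bits/symbol.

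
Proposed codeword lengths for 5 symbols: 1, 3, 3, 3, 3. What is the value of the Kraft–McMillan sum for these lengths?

With common denominator 2^3 = 8: Σ 2^(−ℓᵢ) = 4/8 + 1/8 + 1/8 + 1/8 + 1/8 = 8/8 = 1.

1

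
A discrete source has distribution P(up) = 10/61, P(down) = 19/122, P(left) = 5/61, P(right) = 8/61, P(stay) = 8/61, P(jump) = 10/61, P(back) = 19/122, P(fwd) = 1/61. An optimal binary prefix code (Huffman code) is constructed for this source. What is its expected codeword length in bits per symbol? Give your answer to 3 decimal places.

Repeatedly combine the two least-probable nodes; the expected code length is the sum of the merged weights.
merge 1/61 + 5/61 → 6/61
merge 6/61 + 8/61 → 14/61
merge 8/61 + 19/122 → 35/122
merge 19/122 + 10/61 → 39/122
merge 10/61 + 14/61 → 24/61
merge 35/122 + 39/122 → 37/61
merge 24/61 + 37/61 → 1
L = 6/61 + 14/61 + 35/122 + 39/122 + 24/61 + 37/61 + 1 = 179/61 ≈ 2.934 bits/symbol.

2.934 bits/symbol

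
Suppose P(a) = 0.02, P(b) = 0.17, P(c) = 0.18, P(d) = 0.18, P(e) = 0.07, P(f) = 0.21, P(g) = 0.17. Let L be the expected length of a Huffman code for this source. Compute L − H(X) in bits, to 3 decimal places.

Entropy H = −Σ p log₂ p ≈ 2.6140 bits.
Huffman merges: 1/50+7/100→9/100; 9/100+17/100→13/50; 17/100+9/50→7/20; 9/50+21/100→39/100; 13/50+7/20→61/100; 39/100+61/100→1. L = 27/10 ≈ 2.7000.
L − H = 2.7000 − 2.6140 = 0.086 bits.

0.086 bits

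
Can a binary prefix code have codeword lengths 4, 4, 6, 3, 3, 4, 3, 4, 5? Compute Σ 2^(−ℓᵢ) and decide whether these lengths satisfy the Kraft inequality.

With common denominator 2^6 = 64: Σ 2^(−ℓᵢ) = 4/64 + 4/64 + 1/64 + 8/64 + 8/64 + 4/64 + 8/64 + 4/64 + 2/64 = 43/64 = 0.671875.
Kraft's inequality requires Σ ≤ 1; here Σ = 0.671875 ≤ 1, so such a prefix code exists.

0.671875; yes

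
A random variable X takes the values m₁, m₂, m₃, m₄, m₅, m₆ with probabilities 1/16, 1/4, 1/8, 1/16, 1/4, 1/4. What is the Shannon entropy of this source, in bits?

2.375 bits

Each probability is a power of 1/2, so log₂(1/p) is an integer.
H = Σ p·log₂(1/p) = 1/16·4 + 1/4·2 + 1/8·3 + 1/16·4 + 1/4·2 + 1/4·2 = 2.375 bits.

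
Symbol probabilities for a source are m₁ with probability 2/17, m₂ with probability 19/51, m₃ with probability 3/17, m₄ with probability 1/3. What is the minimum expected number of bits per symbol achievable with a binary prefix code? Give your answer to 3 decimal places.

1.922 bits/symbol

Repeatedly combine the two least-probable nodes; the expected code length is the sum of the merged weights.
merge 2/17 + 3/17 → 5/17
merge 5/17 + 1/3 → 32/51
merge 19/51 + 32/51 → 1
L = 5/17 + 32/51 + 1 = 98/51 ≈ 1.922 bits/symbol.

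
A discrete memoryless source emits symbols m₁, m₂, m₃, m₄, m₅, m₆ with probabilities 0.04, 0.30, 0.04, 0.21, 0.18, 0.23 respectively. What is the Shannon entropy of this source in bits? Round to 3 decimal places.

2.298 bits

H = −Σ pᵢ log₂ pᵢ.
−0.04·log₂(0.04) = 0.1858
−0.30·log₂(0.30) = 0.5211
−0.04·log₂(0.04) = 0.1858
−0.21·log₂(0.21) = 0.4728
−0.18·log₂(0.18) = 0.4453
−0.23·log₂(0.23) = 0.4877
Sum ≈ 2.2984 → 2.298 bits.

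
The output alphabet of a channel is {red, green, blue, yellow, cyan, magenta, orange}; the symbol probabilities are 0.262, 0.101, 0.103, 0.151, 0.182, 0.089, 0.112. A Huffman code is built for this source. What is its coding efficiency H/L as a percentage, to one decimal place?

Entropy H = −Σ p log₂ p ≈ 2.7017 bits.
Huffman merges: 89/1000+101/1000→19/100; 103/1000+14/125→43/200; 151/1000+91/500→333/1000; 19/100+43/200→81/200; 131/500+333/1000→119/200; 81/200+119/200→1. L = 1369/500 ≈ 2.7380.
Efficiency = H/L = 2.7017/2.7380 = 98.7%.

98.7%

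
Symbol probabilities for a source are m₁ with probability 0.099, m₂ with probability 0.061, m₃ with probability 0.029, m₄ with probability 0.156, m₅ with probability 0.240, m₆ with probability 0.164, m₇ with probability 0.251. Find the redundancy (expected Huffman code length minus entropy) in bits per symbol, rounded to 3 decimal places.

0.034 bits

Entropy H = −Σ p log₂ p ≈ 2.5651 bits.
Huffman merges: 29/1000+61/1000→9/100; 9/100+99/1000→189/1000; 39/250+41/250→8/25; 189/1000+6/25→429/1000; 251/1000+8/25→571/1000; 429/1000+571/1000→1. L = 2599/1000 ≈ 2.5990.
L − H = 2.5990 − 2.5651 = 0.034 bits.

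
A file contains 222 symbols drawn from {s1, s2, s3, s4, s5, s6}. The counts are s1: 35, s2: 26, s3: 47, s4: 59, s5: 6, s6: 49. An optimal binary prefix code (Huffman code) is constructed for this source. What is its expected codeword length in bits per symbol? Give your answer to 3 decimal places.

2.446 bits/symbol

Probabilities are the counts divided by 222.
Repeatedly combine the two least-probable nodes; the expected code length is the sum of the merged weights.
merge 1/37 + 13/111 → 16/111
merge 16/111 + 35/222 → 67/222
merge 47/222 + 49/222 → 16/37
merge 59/222 + 67/222 → 21/37
merge 16/37 + 21/37 → 1
L = 16/111 + 67/222 + 16/37 + 21/37 + 1 = 181/74 ≈ 2.446 bits/symbol.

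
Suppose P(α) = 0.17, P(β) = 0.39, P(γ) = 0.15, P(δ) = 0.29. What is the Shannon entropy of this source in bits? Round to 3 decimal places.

H = −Σ pᵢ log₂ pᵢ.
−0.17·log₂(0.17) = 0.4346
−0.39·log₂(0.39) = 0.5298
−0.15·log₂(0.15) = 0.4105
−0.29·log₂(0.29) = 0.5179
Sum ≈ 1.8928 → 1.893 bits.

1.893 bits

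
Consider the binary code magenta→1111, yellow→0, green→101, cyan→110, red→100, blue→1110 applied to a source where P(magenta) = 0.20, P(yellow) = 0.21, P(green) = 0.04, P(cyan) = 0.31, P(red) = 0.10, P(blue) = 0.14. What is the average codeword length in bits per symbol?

L̄ = Σ pᵢ·ℓᵢ = 0.20·4 + 0.21·1 + 0.04·3 + 0.31·3 + 0.10·3 + 0.14·4 = 2.92 bits/symbol.

2.92 bits/symbol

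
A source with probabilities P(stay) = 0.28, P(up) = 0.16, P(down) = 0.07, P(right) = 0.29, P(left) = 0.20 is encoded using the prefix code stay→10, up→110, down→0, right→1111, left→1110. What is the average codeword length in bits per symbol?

L̄ = Σ pᵢ·ℓᵢ = 0.28·2 + 0.16·3 + 0.07·1 + 0.29·4 + 0.20·4 = 3.07 bits/symbol.

3.07 bits/symbol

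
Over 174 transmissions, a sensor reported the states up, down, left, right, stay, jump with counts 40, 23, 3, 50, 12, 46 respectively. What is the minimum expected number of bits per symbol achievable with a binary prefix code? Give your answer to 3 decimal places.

2.305 bits/symbol

Probabilities are the counts divided by 174.
Repeatedly combine the two least-probable nodes; the expected code length is the sum of the merged weights.
merge 1/58 + 2/29 → 5/58
merge 5/58 + 23/174 → 19/87
merge 19/87 + 20/87 → 13/29
merge 23/87 + 25/87 → 16/29
merge 13/29 + 16/29 → 1
L = 5/58 + 19/87 + 13/29 + 16/29 + 1 = 401/174 ≈ 2.305 bits/symbol.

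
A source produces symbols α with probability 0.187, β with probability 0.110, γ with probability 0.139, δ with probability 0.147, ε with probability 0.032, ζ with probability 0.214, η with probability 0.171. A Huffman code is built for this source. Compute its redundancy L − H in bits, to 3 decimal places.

0.065 bits

Entropy H = −Σ p log₂ p ≈ 2.6756 bits.
Huffman merges: 4/125+11/100→71/500; 139/1000+71/500→281/1000; 147/1000+171/1000→159/500; 187/1000+107/500→401/1000; 281/1000+159/500→599/1000; 401/1000+599/1000→1. L = 2741/1000 ≈ 2.7410.
L − H = 2.7410 − 2.6756 = 0.065 bits.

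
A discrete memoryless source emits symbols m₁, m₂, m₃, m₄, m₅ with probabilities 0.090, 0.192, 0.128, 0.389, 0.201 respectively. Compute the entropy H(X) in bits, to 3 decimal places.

H = −Σ pᵢ log₂ pᵢ.
−0.090·log₂(0.090) = 0.3127
−0.192·log₂(0.192) = 0.4571
−0.128·log₂(0.128) = 0.3796
−0.389·log₂(0.389) = 0.5299
−0.201·log₂(0.201) = 0.4653
Sum ≈ 2.1445 → 2.145 bits.

2.145 bits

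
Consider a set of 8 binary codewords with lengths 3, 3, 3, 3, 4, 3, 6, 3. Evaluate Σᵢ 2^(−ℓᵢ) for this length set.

With common denominator 2^6 = 64: Σ 2^(−ℓᵢ) = 8/64 + 8/64 + 8/64 + 8/64 + 4/64 + 8/64 + 1/64 + 8/64 = 53/64 = 0.828125.

0.828125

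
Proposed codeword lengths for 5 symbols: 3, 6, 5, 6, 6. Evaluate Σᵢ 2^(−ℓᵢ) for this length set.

0.203125

With common denominator 2^6 = 64: Σ 2^(−ℓᵢ) = 8/64 + 1/64 + 2/64 + 1/64 + 1/64 = 13/64 = 0.203125.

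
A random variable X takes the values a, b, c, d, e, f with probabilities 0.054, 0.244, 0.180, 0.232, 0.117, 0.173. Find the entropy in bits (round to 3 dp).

2.458 bits

H = −Σ pᵢ log₂ pᵢ.
−0.054·log₂(0.054) = 0.2274
−0.244·log₂(0.244) = 0.4966
−0.180·log₂(0.180) = 0.4453
−0.232·log₂(0.232) = 0.4890
−0.117·log₂(0.117) = 0.3622
−0.173·log₂(0.173) = 0.4379
Sum ≈ 2.4583 → 2.458 bits.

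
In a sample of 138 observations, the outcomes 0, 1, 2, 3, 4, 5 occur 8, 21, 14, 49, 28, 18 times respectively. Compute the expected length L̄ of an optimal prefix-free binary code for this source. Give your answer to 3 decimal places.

2.442 bits/symbol

Probabilities are the counts divided by 138.
Repeatedly combine the two least-probable nodes; the expected code length is the sum of the merged weights.
merge 4/69 + 7/69 → 11/69
merge 3/23 + 7/46 → 13/46
merge 11/69 + 14/69 → 25/69
merge 13/46 + 49/138 → 44/69
merge 25/69 + 44/69 → 1
L = 11/69 + 13/46 + 25/69 + 44/69 + 1 = 337/138 ≈ 2.442 bits/symbol.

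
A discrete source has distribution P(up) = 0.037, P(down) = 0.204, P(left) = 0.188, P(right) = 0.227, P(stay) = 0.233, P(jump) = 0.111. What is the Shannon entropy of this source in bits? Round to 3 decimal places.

2.424 bits

H = −Σ pᵢ log₂ pᵢ.
−0.037·log₂(0.037) = 0.1760
−0.204·log₂(0.204) = 0.4678
−0.188·log₂(0.188) = 0.4533
−0.227·log₂(0.227) = 0.4856
−0.233·log₂(0.233) = 0.4897
−0.111·log₂(0.111) = 0.3520
Sum ≈ 2.4244 → 2.424 bits.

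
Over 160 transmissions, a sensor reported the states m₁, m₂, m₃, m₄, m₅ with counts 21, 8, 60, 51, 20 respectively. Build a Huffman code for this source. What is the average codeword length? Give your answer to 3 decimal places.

2.106 bits/symbol

Probabilities are the counts divided by 160.
Repeatedly combine the two least-probable nodes; the expected code length is the sum of the merged weights.
merge 1/20 + 1/8 → 7/40
merge 21/160 + 7/40 → 49/160
merge 49/160 + 51/160 → 5/8
merge 3/8 + 5/8 → 1
L = 7/40 + 49/160 + 5/8 + 1 = 337/160 ≈ 2.106 bits/symbol.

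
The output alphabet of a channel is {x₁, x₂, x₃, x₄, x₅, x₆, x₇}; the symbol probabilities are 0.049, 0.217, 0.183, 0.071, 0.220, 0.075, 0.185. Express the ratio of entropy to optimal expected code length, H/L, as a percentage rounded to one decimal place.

97.7%

Entropy H = −Σ p log₂ p ≈ 2.6220 bits.
Huffman merges: 49/1000+71/1000→3/25; 3/40+3/25→39/200; 183/1000+37/200→46/125; 39/200+217/1000→103/250; 11/50+46/125→147/250; 103/250+147/250→1. L = 2683/1000 ≈ 2.6830.
Efficiency = H/L = 2.6220/2.6830 = 97.7%.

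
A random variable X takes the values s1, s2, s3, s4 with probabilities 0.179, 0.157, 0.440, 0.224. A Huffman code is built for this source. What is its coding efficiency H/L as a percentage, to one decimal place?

98.5%

Entropy H = −Σ p log₂ p ≈ 1.8683 bits.
Huffman merges: 157/1000+179/1000→42/125; 28/125+42/125→14/25; 11/25+14/25→1. L = 237/125 ≈ 1.8960.
Efficiency = H/L = 1.8683/1.8960 = 98.5%.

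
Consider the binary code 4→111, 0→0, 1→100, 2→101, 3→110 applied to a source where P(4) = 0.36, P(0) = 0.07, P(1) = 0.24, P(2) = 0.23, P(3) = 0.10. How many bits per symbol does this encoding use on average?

L̄ = Σ pᵢ·ℓᵢ = 0.36·3 + 0.07·1 + 0.24·3 + 0.23·3 + 0.10·3 = 2.86 bits/symbol.

2.86 bits/symbol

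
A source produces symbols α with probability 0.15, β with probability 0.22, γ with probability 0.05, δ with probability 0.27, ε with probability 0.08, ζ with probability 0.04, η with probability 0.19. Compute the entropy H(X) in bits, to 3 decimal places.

H = −Σ pᵢ log₂ pᵢ.
−0.15·log₂(0.15) = 0.4105
−0.22·log₂(0.22) = 0.4806
−0.05·log₂(0.05) = 0.2161
−0.27·log₂(0.27) = 0.5100
−0.08·log₂(0.08) = 0.2915
−0.04·log₂(0.04) = 0.1858
−0.19·log₂(0.19) = 0.4552
Sum ≈ 2.5497 → 2.550 bits.

2.550 bits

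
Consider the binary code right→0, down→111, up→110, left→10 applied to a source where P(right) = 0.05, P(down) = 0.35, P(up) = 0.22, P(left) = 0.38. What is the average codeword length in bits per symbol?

2.52 bits/symbol

L̄ = Σ pᵢ·ℓᵢ = 0.05·1 + 0.35·3 + 0.22·3 + 0.38·2 = 2.52 bits/symbol.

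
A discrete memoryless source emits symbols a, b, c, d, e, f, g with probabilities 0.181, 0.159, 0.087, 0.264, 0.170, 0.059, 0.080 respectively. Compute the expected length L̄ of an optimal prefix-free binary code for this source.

2.694 bits/symbol

Repeatedly combine the two least-probable nodes; the expected code length is the sum of the merged weights.
merge 59/1000 + 2/25 → 139/1000
merge 87/1000 + 139/1000 → 113/500
merge 159/1000 + 17/100 → 329/1000
merge 181/1000 + 113/500 → 407/1000
merge 33/125 + 329/1000 → 593/1000
merge 407/1000 + 593/1000 → 1
L = 139/1000 + 113/500 + 329/1000 + 407/1000 + 593/1000 + 1 = 1347/500 = 2.694 bits/symbol.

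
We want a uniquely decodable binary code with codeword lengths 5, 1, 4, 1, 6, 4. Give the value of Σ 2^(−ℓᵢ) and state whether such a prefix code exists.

1.171875; no

With common denominator 2^6 = 64: Σ 2^(−ℓᵢ) = 2/64 + 32/64 + 4/64 + 32/64 + 1/64 + 4/64 = 75/64 = 1.171875.
Kraft's inequality requires Σ ≤ 1; here Σ = 1.171875 > 1, so no such prefix code exists.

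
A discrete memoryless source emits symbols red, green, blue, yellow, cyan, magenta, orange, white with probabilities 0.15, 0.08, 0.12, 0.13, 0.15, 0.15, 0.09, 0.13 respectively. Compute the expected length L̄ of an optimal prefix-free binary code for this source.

Repeatedly combine the two least-probable nodes; the expected code length is the sum of the merged weights.
merge 2/25 + 9/100 → 17/100
merge 3/25 + 13/100 → 1/4
merge 13/100 + 3/20 → 7/25
merge 3/20 + 3/20 → 3/10
merge 17/100 + 1/4 → 21/50
merge 7/25 + 3/10 → 29/50
merge 21/50 + 29/50 → 1
L = 17/100 + 1/4 + 7/25 + 3/10 + 21/50 + 29/50 + 1 = 3 bits/symbol.

3 bits/symbol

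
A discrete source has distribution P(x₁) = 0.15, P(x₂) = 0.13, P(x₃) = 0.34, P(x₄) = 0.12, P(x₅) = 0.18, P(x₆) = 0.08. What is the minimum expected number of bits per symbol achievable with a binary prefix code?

Repeatedly combine the two least-probable nodes; the expected code length is the sum of the merged weights.
merge 2/25 + 3/25 → 1/5
merge 13/100 + 3/20 → 7/25
merge 9/50 + 1/5 → 19/50
merge 7/25 + 17/50 → 31/50
merge 19/50 + 31/50 → 1
L = 1/5 + 7/25 + 19/50 + 31/50 + 1 = 62/25 = 2.48 bits/symbol.

2.48 bits/symbol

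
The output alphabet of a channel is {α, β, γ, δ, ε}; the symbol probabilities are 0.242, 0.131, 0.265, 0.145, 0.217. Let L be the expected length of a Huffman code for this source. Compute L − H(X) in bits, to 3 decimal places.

Entropy H = −Σ p log₂ p ≈ 2.2695 bits.
Huffman merges: 131/1000+29/200→69/250; 217/1000+121/500→459/1000; 53/200+69/250→541/1000; 459/1000+541/1000→1. L = 569/250 ≈ 2.2760.
L − H = 2.2760 − 2.2695 = 0.007 bits.

0.007 bits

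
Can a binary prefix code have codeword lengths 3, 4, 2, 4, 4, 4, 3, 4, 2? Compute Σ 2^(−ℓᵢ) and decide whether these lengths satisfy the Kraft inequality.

1.0625; no

With common denominator 2^4 = 16: Σ 2^(−ℓᵢ) = 2/16 + 1/16 + 4/16 + 1/16 + 1/16 + 1/16 + 2/16 + 1/16 + 4/16 = 17/16 = 1.0625.
Kraft's inequality requires Σ ≤ 1; here Σ = 1.0625 > 1, so no such prefix code exists.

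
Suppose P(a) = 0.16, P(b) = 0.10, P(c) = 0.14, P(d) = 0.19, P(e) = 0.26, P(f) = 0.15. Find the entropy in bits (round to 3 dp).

H = −Σ pᵢ log₂ pᵢ.
−0.16·log₂(0.16) = 0.4230
−0.10·log₂(0.10) = 0.3322
−0.14·log₂(0.14) = 0.3971
−0.19·log₂(0.19) = 0.4552
−0.26·log₂(0.26) = 0.5053
−0.15·log₂(0.15) = 0.4105
Sum ≈ 2.5234 → 2.523 bits.

2.523 bits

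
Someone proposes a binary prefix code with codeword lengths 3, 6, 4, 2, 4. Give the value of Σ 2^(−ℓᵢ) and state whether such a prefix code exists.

With common denominator 2^6 = 64: Σ 2^(−ℓᵢ) = 8/64 + 1/64 + 4/64 + 16/64 + 4/64 = 33/64 = 0.515625.
Kraft's inequality requires Σ ≤ 1; here Σ = 0.515625 ≤ 1, so such a prefix code exists.

0.515625; yes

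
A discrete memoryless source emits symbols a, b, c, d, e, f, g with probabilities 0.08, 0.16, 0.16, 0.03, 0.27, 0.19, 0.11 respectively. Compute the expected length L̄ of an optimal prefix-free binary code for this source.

Repeatedly combine the two least-probable nodes; the expected code length is the sum of the merged weights.
merge 3/100 + 2/25 → 11/100
merge 11/100 + 11/100 → 11/50
merge 4/25 + 4/25 → 8/25
merge 19/100 + 11/50 → 41/100
merge 27/100 + 8/25 → 59/100
merge 41/100 + 59/100 → 1
L = 11/100 + 11/50 + 8/25 + 41/100 + 59/100 + 1 = 53/20 = 2.65 bits/symbol.

2.65 bits/symbol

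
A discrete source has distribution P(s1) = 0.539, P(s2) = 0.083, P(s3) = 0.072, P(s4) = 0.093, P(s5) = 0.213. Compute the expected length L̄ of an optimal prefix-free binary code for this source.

1.864 bits/symbol

Repeatedly combine the two least-probable nodes; the expected code length is the sum of the merged weights.
merge 9/125 + 83/1000 → 31/200
merge 93/1000 + 31/200 → 31/125
merge 213/1000 + 31/125 → 461/1000
merge 461/1000 + 539/1000 → 1
L = 31/200 + 31/125 + 461/1000 + 1 = 233/125 = 1.864 bits/symbol.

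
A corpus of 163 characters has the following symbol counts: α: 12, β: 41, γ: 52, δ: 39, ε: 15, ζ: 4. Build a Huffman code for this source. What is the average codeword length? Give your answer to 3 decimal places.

2.288 bits/symbol

Probabilities are the counts divided by 163.
Repeatedly combine the two least-probable nodes; the expected code length is the sum of the merged weights.
merge 4/163 + 12/163 → 16/163
merge 15/163 + 16/163 → 31/163
merge 31/163 + 39/163 → 70/163
merge 41/163 + 52/163 → 93/163
merge 70/163 + 93/163 → 1
L = 16/163 + 31/163 + 70/163 + 93/163 + 1 = 373/163 ≈ 2.288 bits/symbol.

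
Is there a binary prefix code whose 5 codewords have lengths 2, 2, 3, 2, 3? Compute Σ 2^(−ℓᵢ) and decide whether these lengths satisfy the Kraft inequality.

1; yes

With common denominator 2^3 = 8: Σ 2^(−ℓᵢ) = 2/8 + 2/8 + 1/8 + 2/8 + 1/8 = 8/8 = 1.
Kraft's inequality requires Σ ≤ 1; here Σ = 1 ≤ 1, so such a prefix code exists.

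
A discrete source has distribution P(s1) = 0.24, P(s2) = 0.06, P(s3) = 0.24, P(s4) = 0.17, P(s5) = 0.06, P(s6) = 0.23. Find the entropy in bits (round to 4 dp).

2.3976 bits

H = −Σ pᵢ log₂ pᵢ.
−0.24·log₂(0.24) = 0.4941
−0.06·log₂(0.06) = 0.2435
−0.24·log₂(0.24) = 0.4941
−0.17·log₂(0.17) = 0.4346
−0.06·log₂(0.06) = 0.2435
−0.23·log₂(0.23) = 0.4877
Sum ≈ 2.3976 → 2.3976 bits.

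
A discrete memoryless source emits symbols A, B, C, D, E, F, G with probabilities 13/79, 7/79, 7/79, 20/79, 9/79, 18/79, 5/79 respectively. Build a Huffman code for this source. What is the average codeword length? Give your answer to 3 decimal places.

Repeatedly combine the two least-probable nodes; the expected code length is the sum of the merged weights.
merge 5/79 + 7/79 → 12/79
merge 7/79 + 9/79 → 16/79
merge 12/79 + 13/79 → 25/79
merge 16/79 + 18/79 → 34/79
merge 20/79 + 25/79 → 45/79
merge 34/79 + 45/79 → 1
L = 12/79 + 16/79 + 25/79 + 34/79 + 45/79 + 1 = 211/79 ≈ 2.671 bits/symbol.

2.671 bits/symbol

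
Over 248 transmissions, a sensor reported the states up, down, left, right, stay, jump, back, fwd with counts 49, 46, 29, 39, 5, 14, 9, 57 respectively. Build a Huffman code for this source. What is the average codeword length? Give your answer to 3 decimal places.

Probabilities are the counts divided by 248.
Repeatedly combine the two least-probable nodes; the expected code length is the sum of the merged weights.
merge 5/248 + 9/248 → 7/124
merge 7/124 + 7/124 → 7/62
merge 7/62 + 29/248 → 57/248
merge 39/248 + 23/124 → 85/248
merge 49/248 + 57/248 → 53/124
merge 57/248 + 85/248 → 71/124
merge 53/124 + 71/124 → 1
L = 7/124 + 7/62 + 57/248 + 85/248 + 53/124 + 71/124 + 1 = 85/31 ≈ 2.742 bits/symbol.

2.742 bits/symbol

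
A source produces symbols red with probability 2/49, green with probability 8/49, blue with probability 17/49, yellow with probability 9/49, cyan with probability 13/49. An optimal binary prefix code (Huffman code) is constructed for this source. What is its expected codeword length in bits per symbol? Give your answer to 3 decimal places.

2.204 bits/symbol

Repeatedly combine the two least-probable nodes; the expected code length is the sum of the merged weights.
merge 2/49 + 8/49 → 10/49
merge 9/49 + 10/49 → 19/49
merge 13/49 + 17/49 → 30/49
merge 19/49 + 30/49 → 1
L = 10/49 + 19/49 + 30/49 + 1 = 108/49 ≈ 2.204 bits/symbol.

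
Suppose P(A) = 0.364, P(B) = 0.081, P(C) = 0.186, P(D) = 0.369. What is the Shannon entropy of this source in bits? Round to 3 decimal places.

H = −Σ pᵢ log₂ pᵢ.
−0.364·log₂(0.364) = 0.5307
−0.081·log₂(0.081) = 0.2937
−0.186·log₂(0.186) = 0.4514
−0.369·log₂(0.369) = 0.5307
Sum ≈ 1.8065 → 1.806 bits.

1.806 bits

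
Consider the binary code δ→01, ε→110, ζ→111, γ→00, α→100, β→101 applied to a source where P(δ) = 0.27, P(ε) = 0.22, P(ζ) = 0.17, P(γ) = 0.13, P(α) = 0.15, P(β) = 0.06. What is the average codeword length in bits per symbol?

L̄ = Σ pᵢ·ℓᵢ = 0.27·2 + 0.22·3 + 0.17·3 + 0.13·2 + 0.15·3 + 0.06·3 = 2.6 bits/symbol.

2.6 bits/symbol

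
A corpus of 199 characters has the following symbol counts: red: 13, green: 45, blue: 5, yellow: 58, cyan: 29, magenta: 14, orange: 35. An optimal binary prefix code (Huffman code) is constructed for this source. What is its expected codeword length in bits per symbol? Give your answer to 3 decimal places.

2.558 bits/symbol

Probabilities are the counts divided by 199.
Repeatedly combine the two least-probable nodes; the expected code length is the sum of the merged weights.
merge 5/199 + 13/199 → 18/199
merge 14/199 + 18/199 → 32/199
merge 29/199 + 32/199 → 61/199
merge 35/199 + 45/199 → 80/199
merge 58/199 + 61/199 → 119/199
merge 80/199 + 119/199 → 1
L = 18/199 + 32/199 + 61/199 + 80/199 + 119/199 + 1 = 509/199 ≈ 2.558 bits/symbol.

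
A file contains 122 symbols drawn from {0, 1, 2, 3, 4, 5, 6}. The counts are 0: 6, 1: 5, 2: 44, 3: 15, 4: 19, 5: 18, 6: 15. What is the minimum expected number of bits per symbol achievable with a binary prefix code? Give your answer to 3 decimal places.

Probabilities are the counts divided by 122.
Repeatedly combine the two least-probable nodes; the expected code length is the sum of the merged weights.
merge 5/122 + 3/61 → 11/122
merge 11/122 + 15/122 → 13/61
merge 15/122 + 9/61 → 33/122
merge 19/122 + 13/61 → 45/122
merge 33/122 + 22/61 → 77/122
merge 45/122 + 77/122 → 1
L = 11/122 + 13/61 + 33/122 + 45/122 + 77/122 + 1 = 157/61 ≈ 2.574 bits/symbol.

2.574 bits/symbol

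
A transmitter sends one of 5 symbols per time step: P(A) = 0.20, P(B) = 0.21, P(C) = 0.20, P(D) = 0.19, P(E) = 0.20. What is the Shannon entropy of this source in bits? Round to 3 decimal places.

H = −Σ pᵢ log₂ pᵢ.
−0.20·log₂(0.20) = 0.4644
−0.21·log₂(0.21) = 0.4728
−0.20·log₂(0.20) = 0.4644
−0.19·log₂(0.19) = 0.4552
−0.20·log₂(0.20) = 0.4644
Sum ≈ 2.3212 → 2.321 bits.

2.321 bits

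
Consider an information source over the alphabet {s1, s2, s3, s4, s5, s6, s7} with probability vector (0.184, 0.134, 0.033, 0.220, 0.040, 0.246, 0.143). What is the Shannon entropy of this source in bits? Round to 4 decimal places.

H = −Σ pᵢ log₂ pᵢ.
−0.184·log₂(0.184) = 0.4494
−0.134·log₂(0.134) = 0.3886
−0.033·log₂(0.033) = 0.1624
−0.220·log₂(0.220) = 0.4806
−0.040·log₂(0.040) = 0.1858
−0.246·log₂(0.246) = 0.4977
−0.143·log₂(0.143) = 0.4012
Sum ≈ 2.5656 → 2.5656 bits.

2.5656 bits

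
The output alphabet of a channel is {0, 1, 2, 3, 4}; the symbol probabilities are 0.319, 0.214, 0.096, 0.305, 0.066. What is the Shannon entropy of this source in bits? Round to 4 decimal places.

2.1077 bits

H = −Σ pᵢ log₂ pᵢ.
−0.319·log₂(0.319) = 0.5258
−0.214·log₂(0.214) = 0.4760
−0.096·log₂(0.096) = 0.3246
−0.305·log₂(0.305) = 0.5225
−0.066·log₂(0.066) = 0.2588
Sum ≈ 2.1077 → 2.1077 bits.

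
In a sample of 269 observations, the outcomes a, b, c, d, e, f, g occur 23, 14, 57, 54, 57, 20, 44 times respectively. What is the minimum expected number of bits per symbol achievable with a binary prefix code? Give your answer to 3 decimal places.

2.703 bits/symbol

Probabilities are the counts divided by 269.
Repeatedly combine the two least-probable nodes; the expected code length is the sum of the merged weights.
merge 14/269 + 20/269 → 34/269
merge 23/269 + 34/269 → 57/269
merge 44/269 + 54/269 → 98/269
merge 57/269 + 57/269 → 114/269
merge 57/269 + 98/269 → 155/269
merge 114/269 + 155/269 → 1
L = 34/269 + 57/269 + 98/269 + 114/269 + 155/269 + 1 = 727/269 ≈ 2.703 bits/symbol.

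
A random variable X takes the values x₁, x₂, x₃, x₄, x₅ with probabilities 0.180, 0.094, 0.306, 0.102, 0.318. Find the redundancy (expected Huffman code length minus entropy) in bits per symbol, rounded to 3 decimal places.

Entropy H = −Σ p log₂ p ≈ 2.1503 bits.
Huffman merges: 47/500+51/500→49/250; 9/50+49/250→47/125; 153/500+159/500→78/125; 47/125+78/125→1. L = 549/250 ≈ 2.1960.
L − H = 2.1960 − 2.1503 = 0.046 bits.

0.046 bits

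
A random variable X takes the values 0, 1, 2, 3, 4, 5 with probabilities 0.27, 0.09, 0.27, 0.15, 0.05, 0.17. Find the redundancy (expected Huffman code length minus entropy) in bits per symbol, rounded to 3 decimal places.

0.036 bits

Entropy H = −Σ p log₂ p ≈ 2.3939 bits.
Huffman merges: 1/20+9/100→7/50; 7/50+3/20→29/100; 17/100+27/100→11/25; 27/100+29/100→14/25; 11/25+14/25→1. L = 243/100 ≈ 2.4300.
L − H = 2.4300 − 2.3939 = 0.036 bits.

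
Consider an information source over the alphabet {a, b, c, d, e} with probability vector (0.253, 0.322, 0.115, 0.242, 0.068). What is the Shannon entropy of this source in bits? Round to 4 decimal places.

H = −Σ pᵢ log₂ pᵢ.
−0.253·log₂(0.253) = 0.5016
−0.322·log₂(0.322) = 0.5264
−0.115·log₂(0.115) = 0.3588
−0.242·log₂(0.242) = 0.4954
−0.068·log₂(0.068) = 0.2637
Sum ≈ 2.1460 → 2.1460 bits.

2.1460 bits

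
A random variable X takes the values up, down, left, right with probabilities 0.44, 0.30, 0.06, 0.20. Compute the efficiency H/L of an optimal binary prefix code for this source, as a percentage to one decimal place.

Entropy H = −Σ p log₂ p ≈ 1.7502 bits.
Huffman merges: 3/50+1/5→13/50; 13/50+3/10→14/25; 11/25+14/25→1. L = 91/50 ≈ 1.8200.
Efficiency = H/L = 1.7502/1.8200 = 96.2%.

96.2%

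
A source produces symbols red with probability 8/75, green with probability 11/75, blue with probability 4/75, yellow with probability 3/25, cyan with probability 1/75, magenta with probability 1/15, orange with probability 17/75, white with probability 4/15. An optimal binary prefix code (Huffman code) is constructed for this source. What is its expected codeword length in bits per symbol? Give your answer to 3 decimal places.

2.707 bits/symbol

Repeatedly combine the two least-probable nodes; the expected code length is the sum of the merged weights.
merge 1/75 + 4/75 → 1/15
merge 1/15 + 1/15 → 2/15
merge 8/75 + 3/25 → 17/75
merge 2/15 + 11/75 → 7/25
merge 17/75 + 17/75 → 34/75
merge 4/15 + 7/25 → 41/75
merge 34/75 + 41/75 → 1
L = 1/15 + 2/15 + 17/75 + 7/25 + 34/75 + 41/75 + 1 = 203/75 ≈ 2.707 bits/symbol.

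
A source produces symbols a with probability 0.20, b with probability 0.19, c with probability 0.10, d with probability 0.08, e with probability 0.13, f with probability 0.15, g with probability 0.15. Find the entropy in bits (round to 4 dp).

H = −Σ pᵢ log₂ pᵢ.
−0.20·log₂(0.20) = 0.4644
−0.19·log₂(0.19) = 0.4552
−0.10·log₂(0.10) = 0.3322
−0.08·log₂(0.08) = 0.2915
−0.13·log₂(0.13) = 0.3826
−0.15·log₂(0.15) = 0.4105
−0.15·log₂(0.15) = 0.4105
Sum ≈ 2.7470 → 2.7470 bits.

2.7470 bits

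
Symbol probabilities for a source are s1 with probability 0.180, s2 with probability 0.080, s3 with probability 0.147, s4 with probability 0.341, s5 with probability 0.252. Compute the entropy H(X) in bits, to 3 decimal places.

H = −Σ pᵢ log₂ pᵢ.
−0.180·log₂(0.180) = 0.4453
−0.080·log₂(0.080) = 0.2915
−0.147·log₂(0.147) = 0.4066
−0.341·log₂(0.341) = 0.5293
−0.252·log₂(0.252) = 0.5011
Sum ≈ 2.1738 → 2.174 bits.

2.174 bits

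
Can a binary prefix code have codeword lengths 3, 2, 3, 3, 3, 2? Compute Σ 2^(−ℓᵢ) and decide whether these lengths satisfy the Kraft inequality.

With common denominator 2^3 = 8: Σ 2^(−ℓᵢ) = 1/8 + 2/8 + 1/8 + 1/8 + 1/8 + 2/8 = 8/8 = 1.
Kraft's inequality requires Σ ≤ 1; here Σ = 1 ≤ 1, so such a prefix code exists.

1; yes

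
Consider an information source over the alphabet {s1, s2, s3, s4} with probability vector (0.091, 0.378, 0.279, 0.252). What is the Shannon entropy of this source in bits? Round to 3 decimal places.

1.860 bits

H = −Σ pᵢ log₂ pᵢ.
−0.091·log₂(0.091) = 0.3147
−0.378·log₂(0.378) = 0.5305
−0.279·log₂(0.279) = 0.5138
−0.252·log₂(0.252) = 0.5011
Sum ≈ 1.8601 → 1.860 bits.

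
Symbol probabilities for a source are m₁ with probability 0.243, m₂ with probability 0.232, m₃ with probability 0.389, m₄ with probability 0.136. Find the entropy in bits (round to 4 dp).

1.9063 bits

H = −Σ pᵢ log₂ pᵢ.
−0.243·log₂(0.243) = 0.4960
−0.232·log₂(0.232) = 0.4890
−0.389·log₂(0.389) = 0.5299
−0.136·log₂(0.136) = 0.3915
Sum ≈ 1.9063 → 1.9063 bits.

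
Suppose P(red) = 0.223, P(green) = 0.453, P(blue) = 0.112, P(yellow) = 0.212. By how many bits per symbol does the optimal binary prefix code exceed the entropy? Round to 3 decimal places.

0.043 bits

Entropy H = −Σ p log₂ p ≈ 1.8285 bits.
Huffman merges: 14/125+53/250→81/250; 223/1000+81/250→547/1000; 453/1000+547/1000→1. L = 1871/1000 ≈ 1.8710.
L − H = 1.8710 − 1.8285 = 0.043 bits.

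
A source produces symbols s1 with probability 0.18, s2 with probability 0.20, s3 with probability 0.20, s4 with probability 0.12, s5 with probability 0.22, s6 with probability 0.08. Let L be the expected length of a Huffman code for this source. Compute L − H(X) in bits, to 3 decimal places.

Entropy H = −Σ p log₂ p ≈ 2.5132 bits.
Huffman merges: 2/25+3/25→1/5; 9/50+1/5→19/50; 1/5+1/5→2/5; 11/50+19/50→3/5; 2/5+3/5→1. L = 129/50 ≈ 2.5800.
L − H = 2.5800 − 2.5132 = 0.067 bits.

0.067 bits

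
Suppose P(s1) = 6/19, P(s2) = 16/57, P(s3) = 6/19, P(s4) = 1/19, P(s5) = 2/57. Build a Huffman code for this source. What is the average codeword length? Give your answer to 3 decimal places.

2.088 bits/symbol

Repeatedly combine the two least-probable nodes; the expected code length is the sum of the merged weights.
merge 2/57 + 1/19 → 5/57
merge 5/57 + 16/57 → 7/19
merge 6/19 + 6/19 → 12/19
merge 7/19 + 12/19 → 1
L = 5/57 + 7/19 + 12/19 + 1 = 119/57 ≈ 2.088 bits/symbol.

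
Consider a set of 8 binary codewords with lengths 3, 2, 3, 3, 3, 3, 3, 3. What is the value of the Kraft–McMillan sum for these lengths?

With common denominator 2^3 = 8: Σ 2^(−ℓᵢ) = 1/8 + 2/8 + 1/8 + 1/8 + 1/8 + 1/8 + 1/8 + 1/8 = 9/8 = 1.125.

1.125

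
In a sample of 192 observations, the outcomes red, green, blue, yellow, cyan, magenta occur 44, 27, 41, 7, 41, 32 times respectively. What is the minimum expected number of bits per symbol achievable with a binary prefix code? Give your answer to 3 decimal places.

2.521 bits/symbol

Probabilities are the counts divided by 192.
Repeatedly combine the two least-probable nodes; the expected code length is the sum of the merged weights.
merge 7/192 + 9/64 → 17/96
merge 1/6 + 17/96 → 11/32
merge 41/192 + 41/192 → 41/96
merge 11/48 + 11/32 → 55/96
merge 41/96 + 55/96 → 1
L = 17/96 + 11/32 + 41/96 + 55/96 + 1 = 121/48 ≈ 2.521 bits/symbol.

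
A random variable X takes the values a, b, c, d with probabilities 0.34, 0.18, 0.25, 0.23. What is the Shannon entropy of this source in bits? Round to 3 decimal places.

1.962 bits

H = −Σ pᵢ log₂ pᵢ.
−0.34·log₂(0.34) = 0.5292
−0.18·log₂(0.18) = 0.4453
−0.25·log₂(0.25) = 0.5000
−0.23·log₂(0.23) = 0.4877
Sum ≈ 1.9621 → 1.962 bits.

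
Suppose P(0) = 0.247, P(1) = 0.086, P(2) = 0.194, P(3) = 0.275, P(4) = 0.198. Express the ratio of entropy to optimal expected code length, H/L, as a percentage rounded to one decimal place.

98.1%

Entropy H = −Σ p log₂ p ≈ 2.2365 bits.
Huffman merges: 43/500+97/500→7/25; 99/500+247/1000→89/200; 11/40+7/25→111/200; 89/200+111/200→1. L = 57/25 ≈ 2.2800.
Efficiency = H/L = 2.2365/2.2800 = 98.1%.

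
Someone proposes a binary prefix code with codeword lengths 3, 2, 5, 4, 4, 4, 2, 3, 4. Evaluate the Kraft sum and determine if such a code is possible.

With common denominator 2^5 = 32: Σ 2^(−ℓᵢ) = 4/32 + 8/32 + 1/32 + 2/32 + 2/32 + 2/32 + 8/32 + 4/32 + 2/32 = 33/32 = 1.03125.
Kraft's inequality requires Σ ≤ 1; here Σ = 1.03125 > 1, so no such prefix code exists.

1.03125; no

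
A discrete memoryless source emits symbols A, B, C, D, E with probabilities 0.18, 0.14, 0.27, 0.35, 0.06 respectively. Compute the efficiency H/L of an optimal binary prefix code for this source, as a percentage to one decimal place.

Entropy H = −Σ p log₂ p ≈ 2.1261 bits.
Huffman merges: 3/50+7/50→1/5; 9/50+1/5→19/50; 27/100+7/20→31/50; 19/50+31/50→1. L = 11/5 ≈ 2.2000.
Efficiency = H/L = 2.1261/2.2000 = 96.6%.

96.6%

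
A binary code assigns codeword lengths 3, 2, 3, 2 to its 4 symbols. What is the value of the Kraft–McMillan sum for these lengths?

With common denominator 2^3 = 8: Σ 2^(−ℓᵢ) = 1/8 + 2/8 + 1/8 + 2/8 = 6/8 = 0.75.

0.75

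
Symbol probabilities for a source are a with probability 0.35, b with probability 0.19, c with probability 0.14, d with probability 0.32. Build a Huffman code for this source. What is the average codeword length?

Repeatedly combine the two least-probable nodes; the expected code length is the sum of the merged weights.
merge 7/50 + 19/100 → 33/100
merge 8/25 + 33/100 → 13/20
merge 7/20 + 13/20 → 1
L = 33/100 + 13/20 + 1 = 99/50 = 1.98 bits/symbol.

1.98 bits/symbol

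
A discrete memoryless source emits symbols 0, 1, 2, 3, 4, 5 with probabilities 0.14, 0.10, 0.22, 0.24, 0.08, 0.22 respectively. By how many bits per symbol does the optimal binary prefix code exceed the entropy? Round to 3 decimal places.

0.024 bits

Entropy H = −Σ p log₂ p ≈ 2.4761 bits.
Huffman merges: 2/25+1/10→9/50; 7/50+9/50→8/25; 11/50+11/50→11/25; 6/25+8/25→14/25; 11/25+14/25→1. L = 5/2 ≈ 2.5000.
L − H = 2.5000 − 2.4761 = 0.024 bits.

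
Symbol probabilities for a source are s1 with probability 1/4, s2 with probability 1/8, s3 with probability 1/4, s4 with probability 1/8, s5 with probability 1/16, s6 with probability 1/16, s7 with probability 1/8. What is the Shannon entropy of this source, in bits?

2.625 bits

Each probability is a power of 1/2, so log₂(1/p) is an integer.
H = Σ p·log₂(1/p) = 1/4·2 + 1/8·3 + 1/4·2 + 1/8·3 + 1/16·4 + 1/16·4 + 1/8·3 = 2.625 bits.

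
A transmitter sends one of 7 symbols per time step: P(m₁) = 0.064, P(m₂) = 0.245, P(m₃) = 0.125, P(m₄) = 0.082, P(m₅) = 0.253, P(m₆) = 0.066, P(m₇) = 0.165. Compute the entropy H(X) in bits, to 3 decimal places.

H = −Σ pᵢ log₂ pᵢ.
−0.064·log₂(0.064) = 0.2538
−0.245·log₂(0.245) = 0.4971
−0.125·log₂(0.125) = 0.3750
−0.082·log₂(0.082) = 0.2959
−0.253·log₂(0.253) = 0.5016
−0.066·log₂(0.066) = 0.2588
−0.165·log₂(0.165) = 0.4289
Sum ≈ 2.6112 → 2.611 bits.

2.611 bits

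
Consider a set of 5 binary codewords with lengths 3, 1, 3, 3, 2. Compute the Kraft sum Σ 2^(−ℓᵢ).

With common denominator 2^3 = 8: Σ 2^(−ℓᵢ) = 1/8 + 4/8 + 1/8 + 1/8 + 2/8 = 9/8 = 1.125.

1.125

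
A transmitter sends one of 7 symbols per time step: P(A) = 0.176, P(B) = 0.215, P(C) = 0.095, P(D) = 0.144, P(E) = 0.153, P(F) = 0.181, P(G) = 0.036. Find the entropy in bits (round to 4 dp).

H = −Σ pᵢ log₂ pᵢ.
−0.176·log₂(0.176) = 0.4411
−0.215·log₂(0.215) = 0.4768
−0.095·log₂(0.095) = 0.3226
−0.144·log₂(0.144) = 0.4026
−0.153·log₂(0.153) = 0.4144
−0.181·log₂(0.181) = 0.4463
−0.036·log₂(0.036) = 0.1727
Sum ≈ 2.6765 → 2.6765 bits.

2.6765 bits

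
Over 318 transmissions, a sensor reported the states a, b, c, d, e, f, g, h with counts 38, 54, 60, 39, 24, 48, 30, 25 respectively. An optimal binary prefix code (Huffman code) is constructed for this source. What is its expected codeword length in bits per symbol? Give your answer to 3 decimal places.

Probabilities are the counts divided by 318.
Repeatedly combine the two least-probable nodes; the expected code length is the sum of the merged weights.
merge 4/53 + 25/318 → 49/318
merge 5/53 + 19/159 → 34/159
merge 13/106 + 8/53 → 29/106
merge 49/318 + 9/53 → 103/318
merge 10/53 + 34/159 → 64/159
merge 29/106 + 103/318 → 95/159
merge 64/159 + 95/159 → 1
L = 49/318 + 34/159 + 29/106 + 103/318 + 64/159 + 95/159 + 1 = 943/318 ≈ 2.965 bits/symbol.

2.965 bits/symbol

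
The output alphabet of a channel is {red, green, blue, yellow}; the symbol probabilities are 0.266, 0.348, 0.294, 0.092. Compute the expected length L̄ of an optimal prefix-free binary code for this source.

2 bits/symbol

Repeatedly combine the two least-probable nodes; the expected code length is the sum of the merged weights.
merge 23/250 + 133/500 → 179/500
merge 147/500 + 87/250 → 321/500
merge 179/500 + 321/500 → 1
L = 179/500 + 321/500 + 1 = 2 bits/symbol.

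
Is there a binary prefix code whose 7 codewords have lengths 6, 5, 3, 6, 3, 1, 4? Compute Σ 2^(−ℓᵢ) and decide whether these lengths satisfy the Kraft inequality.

With common denominator 2^6 = 64: Σ 2^(−ℓᵢ) = 1/64 + 2/64 + 8/64 + 1/64 + 8/64 + 32/64 + 4/64 = 56/64 = 0.875.
Kraft's inequality requires Σ ≤ 1; here Σ = 0.875 ≤ 1, so such a prefix code exists.

0.875; yes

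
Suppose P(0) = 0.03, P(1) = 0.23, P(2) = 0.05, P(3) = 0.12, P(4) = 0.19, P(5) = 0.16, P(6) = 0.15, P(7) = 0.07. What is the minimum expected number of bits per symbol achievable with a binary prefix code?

Repeatedly combine the two least-probable nodes; the expected code length is the sum of the merged weights.
merge 3/100 + 1/20 → 2/25
merge 7/100 + 2/25 → 3/20
merge 3/25 + 3/20 → 27/100
merge 3/20 + 4/25 → 31/100
merge 19/100 + 23/100 → 21/50
merge 27/100 + 31/100 → 29/50
merge 21/50 + 29/50 → 1
L = 2/25 + 3/20 + 27/100 + 31/100 + 21/50 + 29/50 + 1 = 281/100 = 2.81 bits/symbol.

2.81 bits/symbol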